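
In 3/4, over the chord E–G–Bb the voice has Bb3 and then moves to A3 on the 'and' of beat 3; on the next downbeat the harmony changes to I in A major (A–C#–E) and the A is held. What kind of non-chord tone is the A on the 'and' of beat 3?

The harmony at that moment is E diminished triad (E, G, Bb); A3 is not a chord tone.
It is approached by step down from Bb3 and then sustained as the same pitch into the next harmony.
Arriving early and becoming a chord tone when the harmony changes — an anticipation.

Anticipation.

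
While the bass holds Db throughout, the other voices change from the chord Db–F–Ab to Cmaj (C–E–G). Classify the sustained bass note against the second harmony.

Pedal tone (pedal point).

The harmony at that moment is C major triad (C, E, G); Db is not a chord tone.
It is held over (the same pitch as the preceding Db) and then sustained as the same pitch into the next harmony.
Sustained through a change of harmony — a pedal tone.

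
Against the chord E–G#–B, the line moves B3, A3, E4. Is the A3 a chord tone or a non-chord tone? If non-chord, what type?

The harmony at that moment is E major triad (E, G#, B); A3 is not a chord tone.
It is approached by step down from B3 and left by leap up to E4.
Step in, leap out — an escape tone.

Non-chord tone — an escape tone.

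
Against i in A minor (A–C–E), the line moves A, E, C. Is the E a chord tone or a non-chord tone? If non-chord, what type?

Chord tone (the fifth of A minor triad).

A minor triad contains A, C, E; E is the fifth, so it is a chord tone.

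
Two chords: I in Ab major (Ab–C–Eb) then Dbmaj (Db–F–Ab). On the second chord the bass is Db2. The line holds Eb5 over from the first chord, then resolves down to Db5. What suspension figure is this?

At the second chord the bass is Db2. The suspended Eb5 lies a ninth above the bass; after resolving down by step to Db5, the interval above the bass becomes an octave.
Suspension figures are named by those two intervals: 9–8.

9–8 suspension.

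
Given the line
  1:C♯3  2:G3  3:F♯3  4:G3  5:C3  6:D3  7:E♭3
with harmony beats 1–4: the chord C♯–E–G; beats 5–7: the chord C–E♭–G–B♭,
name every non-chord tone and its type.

The harmony at that moment is C♯ diminished triad (C♯, E, G); F♯3 is not a chord tone.
It is approached by step down from G3 and left by step up to G3.
Step away and step back to the same note — a neighbor tone (lower neighbor).
The harmony at that moment is C minor seventh chord (C, E♭, G, B♭); D3 is not a chord tone.
It is approached by step up from C3 and left by step up to E♭3.
Step in, step out in the same direction — a passing tone.

F♯3 (beat 3) — neighbor tone; D3 (beat 6) — passing tone.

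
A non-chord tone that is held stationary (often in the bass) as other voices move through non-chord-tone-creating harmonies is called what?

Approach: none. Departure: none — a single pitch is sustained while the chords change around it, passing through harmonies that do not contain it.
No melodic motion at all; the dissonance is created entirely by the moving harmonies against the stationary note — a pedal tone (pedal point).

Pedal tone.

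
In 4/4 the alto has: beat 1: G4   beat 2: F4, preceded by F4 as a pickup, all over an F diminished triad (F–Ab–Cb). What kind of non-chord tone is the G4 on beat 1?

Upper neighbor tone.

The harmony at that moment is F diminished triad (F, Ab, Cb); G4 is not a chord tone.
It is approached by step up from F4 and left by step down to F4.
Step away and step back to the same note — a neighbor tone (upper neighbor).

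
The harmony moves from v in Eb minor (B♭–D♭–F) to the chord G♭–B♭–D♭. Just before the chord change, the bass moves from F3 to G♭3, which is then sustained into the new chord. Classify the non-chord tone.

G♭3 is an anticipation.

The harmony at that moment is B♭ minor triad (B♭, D♭, F); G♭3 is not a chord tone.
It is approached by step up from F3 and then sustained as the same pitch into the next harmony.
Arriving early and becoming a chord tone when the harmony changes — an anticipation.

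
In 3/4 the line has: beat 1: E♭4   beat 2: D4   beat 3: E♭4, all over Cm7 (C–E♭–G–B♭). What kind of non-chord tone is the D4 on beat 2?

The harmony at that moment is C minor seventh chord (C, E♭, G, B♭); D4 is not a chord tone.
It is approached by step down from E♭4 and left by step up to E♭4.
Step away and step back to the same note — a neighbor tone (lower neighbor).

Lower neighbor tone.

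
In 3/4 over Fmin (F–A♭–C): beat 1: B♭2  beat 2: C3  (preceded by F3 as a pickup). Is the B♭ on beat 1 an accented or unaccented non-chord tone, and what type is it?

Accented appoggiatura.

The harmony at that moment is F minor triad (F, A♭, C); B♭2 is not a chord tone.
It is approached by leap down from F3 and left by step up to C3.
Leap in, step out — an appoggiatura.
It falls on the downbeat, so it is accented.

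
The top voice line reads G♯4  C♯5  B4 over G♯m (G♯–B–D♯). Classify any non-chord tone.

C♯5 is an appoggiatura.

The harmony at that moment is G♯ minor triad (G♯, B, D♯); C♯5 is not a chord tone.
It is approached by leap up from G♯4 and left by step down to B4.
Leap in, step out — an appoggiatura.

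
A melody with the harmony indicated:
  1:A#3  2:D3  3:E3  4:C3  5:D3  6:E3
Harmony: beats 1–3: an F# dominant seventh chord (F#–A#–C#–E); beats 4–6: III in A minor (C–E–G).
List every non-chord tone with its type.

The harmony at that moment is F# dominant seventh chord (F#, A#, C#, E); D3 is not a chord tone.
It is approached by leap down from A#3 and left by step up to E3.
Leap in, step out — an appoggiatura.
The harmony at that moment is C major triad (C, E, G); D3 is not a chord tone.
It is approached by step up from C3 and left by step up to E3.
Step in, step out in the same direction — a passing tone.

D3 (beat 2) — appoggiatura; D3 (beat 5) — passing tone.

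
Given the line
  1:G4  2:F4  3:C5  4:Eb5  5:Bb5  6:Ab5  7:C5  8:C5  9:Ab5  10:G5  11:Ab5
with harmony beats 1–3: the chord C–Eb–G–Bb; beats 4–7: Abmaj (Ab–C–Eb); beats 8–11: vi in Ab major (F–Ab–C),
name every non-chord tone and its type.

F4 (beat 2) — escape tone; Bb5 (beat 5) — appoggiatura; G5 (beat 10) — neighbor tone.

The harmony at that moment is C minor seventh chord (C, Eb, G, Bb); F4 is not a chord tone.
It is approached by step down from G4 and left by leap up to C5.
Step in, leap out — an escape tone.
The harmony at that moment is Ab major triad (Ab, C, Eb); Bb5 is not a chord tone.
It is approached by leap up from Eb5 and left by step down to Ab5.
Leap in, step out — an appoggiatura.
The harmony at that moment is F minor triad (F, Ab, C); G5 is not a chord tone.
It is approached by step down from Ab5 and left by step up to Ab5.
Step away and step back to the same note — a neighbor tone (lower neighbor).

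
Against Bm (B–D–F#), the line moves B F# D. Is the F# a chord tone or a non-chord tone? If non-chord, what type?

Chord tone (the fifth of B minor triad).

B minor triad contains B, D, F#; F# is the fifth, so it is a chord tone.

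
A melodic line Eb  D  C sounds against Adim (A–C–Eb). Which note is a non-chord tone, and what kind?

D is a passing tone.

The harmony at that moment is A diminished triad (A, C, Eb); D is not a chord tone.
It is approached by step down from Eb and left by step down to C.
Step in, step out in the same direction — a passing tone.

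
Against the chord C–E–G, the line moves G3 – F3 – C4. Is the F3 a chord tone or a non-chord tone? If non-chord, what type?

Non-chord tone — an escape tone.

The harmony at that moment is C major triad (C, E, G); F3 is not a chord tone.
It is approached by step down from G3 and left by leap up to C4.
Step in, leap out — an escape tone.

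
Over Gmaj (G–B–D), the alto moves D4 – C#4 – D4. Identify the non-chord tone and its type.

C#4 is a neighbor tone.

The harmony at that moment is G major triad (G, B, D); C#4 is not a chord tone.
It is approached by step down from D4 and left by step up to D4.
Step away and step back to the same note — a neighbor tone (lower neighbor).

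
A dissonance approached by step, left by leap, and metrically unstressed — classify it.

Escape tone.

Approach: by step. Departure: by leap. Metric position: weak.
Step in, leap out, from a weak position — an escape tone (échappée). (It is the mirror image of the appoggiatura, which leaps in and steps out on a strong beat.)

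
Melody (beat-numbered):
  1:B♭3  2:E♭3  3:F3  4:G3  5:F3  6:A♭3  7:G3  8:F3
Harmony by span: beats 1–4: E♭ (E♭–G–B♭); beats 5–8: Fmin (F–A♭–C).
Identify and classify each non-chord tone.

The harmony at that moment is E♭ major triad (E♭, G, B♭); F3 is not a chord tone.
It is approached by step up from E♭3 and left by step up to G3.
Step in, step out in the same direction — a passing tone.
The harmony at that moment is F minor triad (F, A♭, C); G3 is not a chord tone.
It is approached by step down from A♭3 and left by step down to F3.
Step in, step out in the same direction — a passing tone.

F3 (beat 3) — passing tone; G3 (beat 7) — passing tone.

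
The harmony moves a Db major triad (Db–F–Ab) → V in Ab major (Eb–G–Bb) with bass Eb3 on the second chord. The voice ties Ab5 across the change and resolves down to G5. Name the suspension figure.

At the second chord the bass is Eb3. The suspended Ab5 lies a fourth above the bass; after resolving down by step to G5, the interval above the bass becomes a third.
Suspension figures are named by those two intervals: 4–3.

4–3 suspension.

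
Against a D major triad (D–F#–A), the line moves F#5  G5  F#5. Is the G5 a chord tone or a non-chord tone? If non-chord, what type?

Non-chord tone — a neighbor tone.

The harmony at that moment is D major triad (D, F#, A); G5 is not a chord tone.
It is approached by step up from F#5 and left by step down to F#5.
Step away and step back to the same note — a neighbor tone (upper neighbor).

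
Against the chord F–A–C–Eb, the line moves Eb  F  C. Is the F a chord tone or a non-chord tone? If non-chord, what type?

F dominant seventh chord contains F, A, C, Eb; F is the root, so it is a chord tone.

Chord tone (the root of F dominant seventh chord).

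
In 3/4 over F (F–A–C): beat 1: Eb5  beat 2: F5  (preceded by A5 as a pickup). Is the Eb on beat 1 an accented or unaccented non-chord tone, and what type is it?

The harmony at that moment is F major triad (F, A, C); Eb5 is not a chord tone.
It is approached by leap down from A5 and left by step up to F5.
Leap in, step out — an appoggiatura.
It falls on the downbeat, so it is accented.

Accented appoggiatura.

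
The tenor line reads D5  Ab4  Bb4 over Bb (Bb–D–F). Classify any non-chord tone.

The harmony at that moment is Bb major triad (Bb, D, F); Ab4 is not a chord tone.
It is approached by leap down from D5 and left by step up to Bb4.
Leap in, step out — an appoggiatura.

Ab4 is an appoggiatura.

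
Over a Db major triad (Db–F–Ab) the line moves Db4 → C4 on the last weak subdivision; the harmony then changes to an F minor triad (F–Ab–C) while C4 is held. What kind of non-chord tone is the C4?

The harmony at that moment is Db major triad (Db, F, Ab); C4 is not a chord tone.
It is approached by step down from Db4 and then sustained as the same pitch into the next harmony.
Arriving early and becoming a chord tone when the harmony changes — an anticipation.

C4 is an anticipation.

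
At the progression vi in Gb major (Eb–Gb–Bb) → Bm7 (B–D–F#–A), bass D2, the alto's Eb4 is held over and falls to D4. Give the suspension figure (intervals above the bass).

At the second chord the bass is D2. The suspended Eb4 lies a ninth above the bass; after resolving down by step to D4, the interval above the bass becomes an octave.
Suspension figures are named by those two intervals: 9–8.

9–8 suspension.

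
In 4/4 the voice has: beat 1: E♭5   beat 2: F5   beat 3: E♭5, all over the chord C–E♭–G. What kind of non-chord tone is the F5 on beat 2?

The harmony at that moment is C minor triad (C, E♭, G); F5 is not a chord tone.
It is approached by step up from E♭5 and left by step down to E♭5.
Step away and step back to the same note — a neighbor tone (upper neighbor).

Upper neighbor tone.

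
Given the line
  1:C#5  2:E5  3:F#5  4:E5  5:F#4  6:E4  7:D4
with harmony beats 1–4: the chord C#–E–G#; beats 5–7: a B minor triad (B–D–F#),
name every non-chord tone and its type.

F#5 (beat 3) — neighbor tone; E4 (beat 6) — passing tone.

The harmony at that moment is C# minor triad (C#, E, G#); F#5 is not a chord tone.
It is approached by step up from E5 and left by step down to E5.
Step away and step back to the same note — a neighbor tone (upper neighbor).
The harmony at that moment is B minor triad (B, D, F#); E4 is not a chord tone.
It is approached by step down from F#4 and left by step down to D4.
Step in, step out in the same direction — a passing tone.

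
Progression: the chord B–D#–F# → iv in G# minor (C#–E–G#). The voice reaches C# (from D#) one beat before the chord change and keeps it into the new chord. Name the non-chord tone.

The harmony at that moment is B major triad (B, D#, F#); C# is not a chord tone.
It is approached by step down from D# and then sustained as the same pitch into the next harmony.
Arriving early and becoming a chord tone when the harmony changes — an anticipation.

C# is an anticipation.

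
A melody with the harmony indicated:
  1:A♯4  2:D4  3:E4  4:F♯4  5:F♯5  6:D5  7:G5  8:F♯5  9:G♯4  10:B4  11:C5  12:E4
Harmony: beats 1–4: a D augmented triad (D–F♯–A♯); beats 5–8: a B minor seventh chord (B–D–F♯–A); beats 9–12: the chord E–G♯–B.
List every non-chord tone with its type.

The harmony at that moment is D augmented triad (D, F♯, A♯); E4 is not a chord tone.
It is approached by step up from D4 and left by step up to F♯4.
Step in, step out in the same direction — a passing tone.
The harmony at that moment is B minor seventh chord (B, D, F♯, A); G5 is not a chord tone.
It is approached by leap up from D5 and left by step down to F♯5.
Leap in, step out — an appoggiatura.
The harmony at that moment is E major triad (E, G♯, B); C5 is not a chord tone.
It is approached by step up from B4 and left by leap down to E4.
Step in, leap out — an escape tone.

E4 (beat 3) — passing tone; G5 (beat 7) — appoggiatura; C5 (beat 11) — escape tone.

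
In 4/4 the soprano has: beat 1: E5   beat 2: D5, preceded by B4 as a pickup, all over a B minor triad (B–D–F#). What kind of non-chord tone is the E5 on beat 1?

The harmony at that moment is B minor triad (B, D, F#); E5 is not a chord tone.
It is approached by leap up from B4 and left by step down to D5.
Leap in, step out, metrically accented — an appoggiatura.

Appoggiatura.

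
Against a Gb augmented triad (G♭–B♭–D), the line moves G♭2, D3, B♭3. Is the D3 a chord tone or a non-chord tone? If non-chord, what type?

Gb augmented triad contains G♭, B♭, D; D is the fifth, so it is a chord tone.

Chord tone (the fifth of Gb augmented triad).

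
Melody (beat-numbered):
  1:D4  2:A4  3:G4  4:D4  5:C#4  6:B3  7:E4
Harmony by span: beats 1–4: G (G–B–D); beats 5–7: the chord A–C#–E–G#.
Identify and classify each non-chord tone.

The harmony at that moment is G major triad (G, B, D); A4 is not a chord tone.
It is approached by leap up from D4 and left by step down to G4.
Leap in, step out — an appoggiatura.
The harmony at that moment is A major seventh chord (A, C#, E, G#); B3 is not a chord tone.
It is approached by step down from C#4 and left by leap up to E4.
Step in, leap out — an escape tone.

A4 (beat 2) — appoggiatura; B3 (beat 6) — escape tone.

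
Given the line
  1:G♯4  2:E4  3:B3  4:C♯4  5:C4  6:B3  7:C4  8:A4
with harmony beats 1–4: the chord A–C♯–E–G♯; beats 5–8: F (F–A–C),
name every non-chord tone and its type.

The harmony at that moment is A major seventh chord (A, C♯, E, G♯); B3 is not a chord tone.
It is approached by leap down from E4 and left by step up to C♯4.
Leap in, step out — an appoggiatura.
The harmony at that moment is F major triad (F, A, C); B3 is not a chord tone.
It is approached by step down from C4 and left by step up to C4.
Step away and step back to the same note — a neighbor tone (lower neighbor).

B3 (beat 3) — appoggiatura; B3 (beat 6) — neighbor tone.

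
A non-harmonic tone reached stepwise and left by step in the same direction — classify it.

Approach: by step. Departure: by step, continuing in the same direction.
Stepwise on both sides with no change of direction means the note fills in the space between two different chord tones — a passing tone. (Had it turned back to its starting note it would be a neighbor tone instead.)

Passing tone.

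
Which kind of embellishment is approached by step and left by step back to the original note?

Approach: by step. Departure: by step in the opposite direction, back to the starting pitch.
Stepwise on both sides but reversing to return to the same chord tone — a neighbor tone. (Had it continued onward in the same direction it would be a passing tone instead.)

Neighbor tone.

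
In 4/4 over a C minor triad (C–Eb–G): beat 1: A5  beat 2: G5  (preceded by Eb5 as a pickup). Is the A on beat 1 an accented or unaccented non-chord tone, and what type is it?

The harmony at that moment is C minor triad (C, Eb, G); A5 is not a chord tone.
It is approached by leap up from Eb5 and left by step down to G5.
Leap in, step out — an appoggiatura.
It falls on the downbeat, so it is accented.

Accented appoggiatura.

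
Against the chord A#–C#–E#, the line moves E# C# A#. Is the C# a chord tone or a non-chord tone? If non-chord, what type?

A# minor triad contains A#, C#, E#; C# is the third, so it is a chord tone.

Chord tone (the third of A# minor triad).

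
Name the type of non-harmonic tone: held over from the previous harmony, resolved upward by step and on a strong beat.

Retardation.

Approach: by preparation — the pitch is first a chord tone, then held (tied or repeated) while the harmony changes under it. Departure: up by step. Metric position: strong.
A prepared dissonance that resolves upward by step — a retardation. (The same figure resolving downward would be a suspension.)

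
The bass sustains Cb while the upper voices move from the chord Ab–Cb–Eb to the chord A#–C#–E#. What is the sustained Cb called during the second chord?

Pedal tone (pedal point).

The harmony at that moment is A# minor triad (A#, C#, E#); Cb is not a chord tone.
It is held over (the same pitch as the preceding Cb) and then sustained as the same pitch into the next harmony.
Sustained through a change of harmony — a pedal tone.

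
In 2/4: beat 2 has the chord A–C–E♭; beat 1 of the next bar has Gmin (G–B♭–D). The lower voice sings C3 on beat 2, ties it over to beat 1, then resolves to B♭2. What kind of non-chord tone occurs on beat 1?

The harmony at that moment is G minor triad (G, B♭, D); C3 is not a chord tone.
It is held over (the same pitch as the preceding C3) and left by step down to B♭2.
Held over from the previous chord and resolving down by step — a suspension.

Suspension.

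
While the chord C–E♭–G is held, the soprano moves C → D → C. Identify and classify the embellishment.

D is a neighbor tone.

The harmony at that moment is C minor triad (C, E♭, G); D is not a chord tone.
It is approached by step up from C and left by step down to C.
Step away and step back to the same note — a neighbor tone (upper neighbor).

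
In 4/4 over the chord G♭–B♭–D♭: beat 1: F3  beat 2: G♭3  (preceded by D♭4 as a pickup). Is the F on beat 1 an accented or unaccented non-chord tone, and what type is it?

The harmony at that moment is G♭ major triad (G♭, B♭, D♭); F3 is not a chord tone.
It is approached by leap down from D♭4 and left by step up to G♭3.
Leap in, step out — an appoggiatura.
It falls on the downbeat, so it is accented.

Accented appoggiatura.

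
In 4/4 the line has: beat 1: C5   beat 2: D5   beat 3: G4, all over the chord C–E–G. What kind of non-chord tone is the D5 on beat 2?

Escape tone.

The harmony at that moment is C major triad (C, E, G); D5 is not a chord tone.
It is approached by step up from C5 and left by leap down to G4.
Step in, leap out, on a weak beat — an escape tone.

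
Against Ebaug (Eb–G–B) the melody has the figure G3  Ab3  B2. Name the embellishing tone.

The harmony at that moment is Eb augmented triad (Eb, G, B); Ab3 is not a chord tone.
It is approached by step up from G3 and left by leap down to B2.
Step in, leap out — an escape tone.

Ab3 is an escape tone.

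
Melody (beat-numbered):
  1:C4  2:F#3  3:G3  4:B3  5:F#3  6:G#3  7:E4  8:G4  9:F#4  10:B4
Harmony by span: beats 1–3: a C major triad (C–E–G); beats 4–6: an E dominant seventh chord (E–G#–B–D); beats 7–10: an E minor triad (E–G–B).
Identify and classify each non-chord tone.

F#3 (beat 2) — appoggiatura; F#3 (beat 5) — appoggiatura; F#4 (beat 9) — escape tone.

The harmony at that moment is C major triad (C, E, G); F#3 is not a chord tone.
It is approached by leap down from C4 and left by step up to G3.
Leap in, step out — an appoggiatura.
The harmony at that moment is E dominant seventh chord (E, G#, B, D); F#3 is not a chord tone.
It is approached by leap down from B3 and left by step up to G#3.
Leap in, step out — an appoggiatura.
The harmony at that moment is E minor triad (E, G, B); F#4 is not a chord tone.
It is approached by step down from G4 and left by leap up to B4.
Step in, leap out — an escape tone.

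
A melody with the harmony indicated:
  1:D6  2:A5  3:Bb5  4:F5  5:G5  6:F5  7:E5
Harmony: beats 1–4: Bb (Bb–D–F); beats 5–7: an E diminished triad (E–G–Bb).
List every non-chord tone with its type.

The harmony at that moment is Bb major triad (Bb, D, F); A5 is not a chord tone.
It is approached by leap down from D6 and left by step up to Bb5.
Leap in, step out — an appoggiatura.
The harmony at that moment is E diminished triad (E, G, Bb); F5 is not a chord tone.
It is approached by step down from G5 and left by step down to E5.
Step in, step out in the same direction — a passing tone.

A5 (beat 2) — appoggiatura; F5 (beat 6) — passing tone.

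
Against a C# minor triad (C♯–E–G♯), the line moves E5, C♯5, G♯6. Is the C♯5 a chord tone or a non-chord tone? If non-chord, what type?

Chord tone (the root of C# minor triad).

C# minor triad contains C♯, E, G♯; C♯ is the root, so it is a chord tone.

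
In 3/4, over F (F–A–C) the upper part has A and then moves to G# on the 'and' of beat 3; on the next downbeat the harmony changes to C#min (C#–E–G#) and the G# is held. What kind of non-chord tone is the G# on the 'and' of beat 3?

Anticipation.

The harmony at that moment is F major triad (F, A, C); G# is not a chord tone.
It is approached by step down from A and then sustained as the same pitch into the next harmony.
Arriving early and becoming a chord tone when the harmony changes — an anticipation.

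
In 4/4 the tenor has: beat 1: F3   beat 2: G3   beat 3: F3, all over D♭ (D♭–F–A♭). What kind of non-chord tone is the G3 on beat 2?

Upper neighbor tone.

The harmony at that moment is D♭ major triad (D♭, F, A♭); G3 is not a chord tone.
It is approached by step up from F3 and left by step down to F3.
Step away and step back to the same note — a neighbor tone (upper neighbor).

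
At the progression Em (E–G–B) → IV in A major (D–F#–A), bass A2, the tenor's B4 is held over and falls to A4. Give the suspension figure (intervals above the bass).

At the second chord the bass is A2. The suspended B4 lies a ninth above the bass; after resolving down by step to A4, the interval above the bass becomes an octave.
Suspension figures are named by those two intervals: 9–8.

9–8 suspension.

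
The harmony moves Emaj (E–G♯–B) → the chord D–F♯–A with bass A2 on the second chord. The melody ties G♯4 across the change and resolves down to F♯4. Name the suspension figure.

At the second chord the bass is A2. The suspended G♯4 lies a seventh above the bass; after resolving down by step to F♯4, the interval above the bass becomes a sixth.
Suspension figures are named by those two intervals: 7–6.

7–6 suspension.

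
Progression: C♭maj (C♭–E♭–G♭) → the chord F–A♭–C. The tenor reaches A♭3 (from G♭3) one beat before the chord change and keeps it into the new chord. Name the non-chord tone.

A♭3 is an anticipation.

The harmony at that moment is C♭ major triad (C♭, E♭, G♭); A♭3 is not a chord tone.
It is approached by step up from G♭3 and then sustained as the same pitch into the next harmony.
Arriving early and becoming a chord tone when the harmony changes — an anticipation.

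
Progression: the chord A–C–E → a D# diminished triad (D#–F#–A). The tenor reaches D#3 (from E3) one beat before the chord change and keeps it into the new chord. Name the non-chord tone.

The harmony at that moment is A minor triad (A, C, E); D#3 is not a chord tone.
It is approached by step down from E3 and then sustained as the same pitch into the next harmony.
Arriving early and becoming a chord tone when the harmony changes — an anticipation.

D#3 is an anticipation.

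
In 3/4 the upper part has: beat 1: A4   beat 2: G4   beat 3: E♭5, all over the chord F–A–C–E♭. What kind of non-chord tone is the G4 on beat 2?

The harmony at that moment is F dominant seventh chord (F, A, C, E♭); G4 is not a chord tone.
It is approached by step down from A4 and left by leap up to E♭5.
Step in, leap out, on a weak beat — an escape tone.

Escape tone.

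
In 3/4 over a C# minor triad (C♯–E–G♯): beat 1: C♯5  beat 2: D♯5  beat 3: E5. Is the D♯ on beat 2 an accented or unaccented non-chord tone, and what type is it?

The harmony at that moment is C♯ minor triad (C♯, E, G♯); D♯5 is not a chord tone.
It is approached by step up from C♯5 and left by step up to E5.
Step in, step out in the same direction — a passing tone.
It falls on a weak beat, so it is unaccented.

Unaccented passing tone.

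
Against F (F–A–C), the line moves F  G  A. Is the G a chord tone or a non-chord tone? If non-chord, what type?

The harmony at that moment is F major triad (F, A, C); G is not a chord tone.
It is approached by step up from F and left by step up to A.
Step in, step out in the same direction — a passing tone.

Non-chord tone — a passing tone.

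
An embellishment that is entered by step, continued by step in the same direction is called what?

Passing tone.

Approach: by step. Departure: by step, continuing in the same direction.
Stepwise on both sides with no change of direction means the note fills in the space between two different chord tones — a passing tone. (Had it turned back to its starting note it would be a neighbor tone instead.)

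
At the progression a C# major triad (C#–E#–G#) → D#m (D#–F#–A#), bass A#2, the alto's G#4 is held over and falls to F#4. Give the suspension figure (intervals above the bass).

7–6 suspension.

At the second chord the bass is A#2. The suspended G#4 lies a seventh above the bass; after resolving down by step to F#4, the interval above the bass becomes a sixth.
Suspension figures are named by those two intervals: 7–6.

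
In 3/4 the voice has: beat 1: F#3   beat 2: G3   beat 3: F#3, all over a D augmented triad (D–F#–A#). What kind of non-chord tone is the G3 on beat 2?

The harmony at that moment is D augmented triad (D, F#, A#); G3 is not a chord tone.
It is approached by step up from F#3 and left by step down to F#3.
Step away and step back to the same note — a neighbor tone (upper neighbor).

Upper neighbor tone.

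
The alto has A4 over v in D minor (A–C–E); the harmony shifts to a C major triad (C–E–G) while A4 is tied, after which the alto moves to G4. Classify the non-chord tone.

The harmony at that moment is C major triad (C, E, G); A4 is not a chord tone.
It is held over (the same pitch as the preceding A4) and left by step down to G4.
Held over from the previous chord and resolving down by step — a suspension.

A4 is a suspension.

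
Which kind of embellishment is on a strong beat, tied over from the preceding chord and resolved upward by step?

Approach: by preparation — the pitch is first a chord tone, then held (tied or repeated) while the harmony changes under it. Departure: up by step. Metric position: strong.
A prepared dissonance that resolves upward by step — a retardation. (The same figure resolving downward would be a suspension.)

Retardation.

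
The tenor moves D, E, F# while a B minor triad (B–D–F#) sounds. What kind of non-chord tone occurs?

E is a passing tone.

The harmony at that moment is B minor triad (B, D, F#); E is not a chord tone.
It is approached by step up from D and left by step up to F#.
Step in, step out in the same direction — a passing tone.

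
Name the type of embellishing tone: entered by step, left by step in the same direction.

Passing tone.

Approach: by step. Departure: by step, continuing in the same direction.
Stepwise on both sides with no change of direction means the note fills in the space between two different chord tones — a passing tone. (Had it turned back to its starting note it would be a neighbor tone instead.)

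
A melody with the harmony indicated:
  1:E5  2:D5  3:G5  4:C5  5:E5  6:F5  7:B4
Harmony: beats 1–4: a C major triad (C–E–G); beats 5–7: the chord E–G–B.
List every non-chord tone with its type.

D5 (beat 2) — escape tone; F5 (beat 6) — escape tone.

The harmony at that moment is C major triad (C, E, G); D5 is not a chord tone.
It is approached by step down from E5 and left by leap up to G5.
Step in, leap out — an escape tone.
The harmony at that moment is E minor triad (E, G, B); F5 is not a chord tone.
It is approached by step up from E5 and left by leap down to B4.
Step in, leap out — an escape tone.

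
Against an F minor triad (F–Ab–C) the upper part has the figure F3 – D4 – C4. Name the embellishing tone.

D4 is an appoggiatura.

The harmony at that moment is F minor triad (F, Ab, C); D4 is not a chord tone.
It is approached by leap up from F3 and left by step down to C4.
Leap in, step out — an appoggiatura.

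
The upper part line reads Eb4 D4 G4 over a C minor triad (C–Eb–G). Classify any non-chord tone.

The harmony at that moment is C minor triad (C, Eb, G); D4 is not a chord tone.
It is approached by step down from Eb4 and left by leap up to G4.
Step in, leap out — an escape tone.

D4 is an escape tone.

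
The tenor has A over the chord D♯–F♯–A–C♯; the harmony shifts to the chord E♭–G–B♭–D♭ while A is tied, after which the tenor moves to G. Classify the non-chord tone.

The harmony at that moment is E♭ dominant seventh chord (E♭, G, B♭, D♭); A is not a chord tone.
It is held over (the same pitch as the preceding A) and left by step down to G.
Held over from the previous chord and resolving down by step — a suspension.

A is a suspension.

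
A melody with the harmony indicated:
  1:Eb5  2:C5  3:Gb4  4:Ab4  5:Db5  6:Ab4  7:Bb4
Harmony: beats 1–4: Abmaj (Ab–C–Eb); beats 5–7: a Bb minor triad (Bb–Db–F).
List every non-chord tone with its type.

Gb4 (beat 3) — appoggiatura; Ab4 (beat 6) — appoggiatura.

The harmony at that moment is Ab major triad (Ab, C, Eb); Gb4 is not a chord tone.
It is approached by leap down from C5 and left by step up to Ab4.
Leap in, step out — an appoggiatura.
The harmony at that moment is Bb minor triad (Bb, Db, F); Ab4 is not a chord tone.
It is approached by leap down from Db5 and left by step up to Bb4.
Leap in, step out — an appoggiatura.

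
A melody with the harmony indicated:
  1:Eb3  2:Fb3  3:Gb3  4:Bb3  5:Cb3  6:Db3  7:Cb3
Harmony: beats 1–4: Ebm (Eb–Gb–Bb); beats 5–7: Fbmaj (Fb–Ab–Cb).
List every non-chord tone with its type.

Fb3 (beat 2) — passing tone; Db3 (beat 6) — neighbor tone.

The harmony at that moment is Eb minor triad (Eb, Gb, Bb); Fb3 is not a chord tone.
It is approached by step up from Eb3 and left by step up to Gb3.
Step in, step out in the same direction — a passing tone.
The harmony at that moment is Fb major triad (Fb, Ab, Cb); Db3 is not a chord tone.
It is approached by step up from Cb3 and left by step down to Cb3.
Step away and step back to the same note — a neighbor tone (upper neighbor).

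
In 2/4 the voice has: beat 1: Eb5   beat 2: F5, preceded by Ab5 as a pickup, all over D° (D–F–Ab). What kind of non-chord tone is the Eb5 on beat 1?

The harmony at that moment is D diminished triad (D, F, Ab); Eb5 is not a chord tone.
It is approached by leap down from Ab5 and left by step up to F5.
Leap in, step out, metrically accented — an appoggiatura.

Appoggiatura.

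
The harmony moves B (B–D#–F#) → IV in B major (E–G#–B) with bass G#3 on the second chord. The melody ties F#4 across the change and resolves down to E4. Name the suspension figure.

7–6 suspension.

At the second chord the bass is G#3. The suspended F#4 lies a seventh above the bass; after resolving down by step to E4, the interval above the bass becomes a sixth.
Suspension figures are named by those two intervals: 7–6.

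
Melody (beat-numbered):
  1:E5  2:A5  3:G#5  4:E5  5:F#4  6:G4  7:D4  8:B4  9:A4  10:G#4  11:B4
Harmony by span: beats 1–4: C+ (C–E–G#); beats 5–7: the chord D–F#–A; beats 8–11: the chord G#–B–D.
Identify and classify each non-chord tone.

The harmony at that moment is C augmented triad (C, E, G#); A5 is not a chord tone.
It is approached by leap up from E5 and left by step down to G#5.
Leap in, step out — an appoggiatura.
The harmony at that moment is D major triad (D, F#, A); G4 is not a chord tone.
It is approached by step up from F#4 and left by leap down to D4.
Step in, leap out — an escape tone.
The harmony at that moment is G# diminished triad (G#, B, D); A4 is not a chord tone.
It is approached by step down from B4 and left by step down to G#4.
Step in, step out in the same direction — a passing tone.

A5 (beat 2) — appoggiatura; G4 (beat 6) — escape tone; A4 (beat 9) — passing tone.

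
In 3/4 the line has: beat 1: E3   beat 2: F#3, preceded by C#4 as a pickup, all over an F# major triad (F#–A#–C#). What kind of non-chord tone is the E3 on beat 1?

Appoggiatura.

The harmony at that moment is F# major triad (F#, A#, C#); E3 is not a chord tone.
It is approached by leap down from C#4 and left by step up to F#3.
Leap in, step out, metrically accented — an appoggiatura.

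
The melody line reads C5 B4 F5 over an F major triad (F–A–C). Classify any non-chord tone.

B4 is an escape tone.

The harmony at that moment is F major triad (F, A, C); B4 is not a chord tone.
It is approached by step down from C5 and left by leap up to F5.
Step in, leap out — an escape tone.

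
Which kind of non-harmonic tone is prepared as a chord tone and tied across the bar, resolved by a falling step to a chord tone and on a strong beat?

Approach: by preparation — the pitch is first a chord tone, then held (tied or repeated) while the harmony changes under it. Departure: down by step. Metric position: strong.
A prepared dissonance that resolves downward by step — a suspension. (The same figure resolving upward would be a retardation.)

Suspension.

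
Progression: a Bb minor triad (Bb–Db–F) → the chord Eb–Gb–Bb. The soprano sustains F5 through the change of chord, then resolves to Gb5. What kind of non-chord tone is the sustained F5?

The harmony at that moment is Eb minor triad (Eb, Gb, Bb); F5 is not a chord tone.
It is held over (the same pitch as the preceding F5) and left by step up to Gb5.
Held over from the previous chord and resolving up by step — a retardation.

F5 is a retardation.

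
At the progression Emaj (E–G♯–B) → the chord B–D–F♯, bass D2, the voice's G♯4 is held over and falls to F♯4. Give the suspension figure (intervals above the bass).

At the second chord the bass is D2. The suspended G♯4 lies a fourth above the bass; after resolving down by step to F♯4, the interval above the bass becomes a third.
Suspension figures are named by those two intervals: 4–3.

4–3 suspension.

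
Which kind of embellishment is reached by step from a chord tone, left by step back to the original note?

Approach: by step. Departure: by step in the opposite direction, back to the starting pitch.
Stepwise on both sides but reversing to return to the same chord tone — a neighbor tone. (Had it continued onward in the same direction it would be a passing tone instead.)

Neighbor tone.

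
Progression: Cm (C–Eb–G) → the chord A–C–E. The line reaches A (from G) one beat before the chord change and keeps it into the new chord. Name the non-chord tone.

The harmony at that moment is C minor triad (C, Eb, G); A is not a chord tone.
It is approached by step up from G and then sustained as the same pitch into the next harmony.
Arriving early and becoming a chord tone when the harmony changes — an anticipation.

A is an anticipation.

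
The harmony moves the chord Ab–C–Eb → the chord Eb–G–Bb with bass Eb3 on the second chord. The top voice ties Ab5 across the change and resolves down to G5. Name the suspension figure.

4–3 suspension.

At the second chord the bass is Eb3. The suspended Ab5 lies a fourth above the bass; after resolving down by step to G5, the interval above the bass becomes a third.
Suspension figures are named by those two intervals: 4–3.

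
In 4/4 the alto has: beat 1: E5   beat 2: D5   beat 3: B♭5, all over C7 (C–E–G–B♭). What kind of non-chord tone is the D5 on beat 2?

Escape tone.

The harmony at that moment is C dominant seventh chord (C, E, G, B♭); D5 is not a chord tone.
It is approached by step down from E5 and left by leap up to B♭5.
Step in, leap out, on a weak beat — an escape tone.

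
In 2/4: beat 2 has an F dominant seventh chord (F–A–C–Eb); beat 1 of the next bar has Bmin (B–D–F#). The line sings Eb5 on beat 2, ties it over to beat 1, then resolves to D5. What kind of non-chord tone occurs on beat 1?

The harmony at that moment is B minor triad (B, D, F#); Eb5 is not a chord tone.
It is held over (the same pitch as the preceding Eb5) and left by step down to D5.
Held over from the previous chord and resolving down by step — a suspension.

Suspension.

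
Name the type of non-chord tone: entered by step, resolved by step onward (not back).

Passing tone.

Approach: by step. Departure: by step, continuing in the same direction.
Stepwise on both sides with no change of direction means the note fills in the space between two different chord tones — a passing tone. (Had it turned back to its starting note it would be a neighbor tone instead.)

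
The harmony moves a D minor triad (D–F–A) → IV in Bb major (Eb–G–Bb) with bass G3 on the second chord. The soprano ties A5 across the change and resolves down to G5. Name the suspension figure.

9–8 suspension.

At the second chord the bass is G3. The suspended A5 lies a ninth above the bass; after resolving down by step to G5, the interval above the bass becomes an octave.
Suspension figures are named by those two intervals: 9–8.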